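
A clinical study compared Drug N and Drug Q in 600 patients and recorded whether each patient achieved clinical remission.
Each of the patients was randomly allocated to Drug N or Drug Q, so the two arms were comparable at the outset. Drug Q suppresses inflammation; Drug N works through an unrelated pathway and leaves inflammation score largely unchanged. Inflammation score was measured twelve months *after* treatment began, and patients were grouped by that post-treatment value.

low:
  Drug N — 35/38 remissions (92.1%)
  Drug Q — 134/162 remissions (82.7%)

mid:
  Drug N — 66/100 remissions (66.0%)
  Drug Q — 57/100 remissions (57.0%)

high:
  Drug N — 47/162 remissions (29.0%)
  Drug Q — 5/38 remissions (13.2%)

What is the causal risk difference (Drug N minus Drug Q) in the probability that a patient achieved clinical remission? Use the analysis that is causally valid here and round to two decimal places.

-0.16

Within every inflammation score level Drug N has the higher rate, yet pooled Drug Q does — Simpson's reversal.
Inflammation score here is a post-treatment variable shaped by the drug; conditioning on it would introduce bias rather than remove it. The overall comparison is the causal one.
The causal difference is the pooled difference: 0.493 − 0.653 = -0.160.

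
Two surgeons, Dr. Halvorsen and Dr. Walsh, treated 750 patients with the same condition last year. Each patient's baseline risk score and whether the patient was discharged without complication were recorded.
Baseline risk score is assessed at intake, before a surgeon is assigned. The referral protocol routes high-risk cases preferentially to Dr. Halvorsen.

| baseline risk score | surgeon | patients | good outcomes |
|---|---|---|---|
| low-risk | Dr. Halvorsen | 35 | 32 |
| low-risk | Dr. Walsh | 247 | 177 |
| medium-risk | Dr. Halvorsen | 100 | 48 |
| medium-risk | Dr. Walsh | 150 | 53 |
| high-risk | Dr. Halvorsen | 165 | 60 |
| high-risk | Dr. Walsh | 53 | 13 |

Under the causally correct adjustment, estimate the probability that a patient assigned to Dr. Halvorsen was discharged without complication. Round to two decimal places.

0.61

Baseline risk score differs across surgeons for reasons unrelated to any effect of the surgeon itself, and it separately predicts the outcome — a classic confounder. We must compare within baseline risk score levels.
Standardising Dr. Halvorsen to the population baseline risk score mix: 0.376·32/35 + 0.333·48/100 + 0.291·60/165 = 0.609.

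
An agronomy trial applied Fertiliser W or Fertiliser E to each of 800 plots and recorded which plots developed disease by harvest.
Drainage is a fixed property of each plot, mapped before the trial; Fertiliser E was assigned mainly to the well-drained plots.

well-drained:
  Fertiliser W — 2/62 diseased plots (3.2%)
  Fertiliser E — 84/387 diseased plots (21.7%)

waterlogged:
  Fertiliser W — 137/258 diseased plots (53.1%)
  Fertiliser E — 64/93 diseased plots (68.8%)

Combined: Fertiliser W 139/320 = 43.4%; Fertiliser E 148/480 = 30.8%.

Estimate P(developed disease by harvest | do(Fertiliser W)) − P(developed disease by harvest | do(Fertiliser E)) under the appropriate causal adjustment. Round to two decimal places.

-0.17

Within every field drainage level Fertiliser W has the lower rate, yet pooled Fertiliser E does — Simpson's reversal.
The imbalance in field drainage arose from how plots were allocated, not from anything the fertiliser did; and field drainage independently affects the outcome. The pooled gap is confounded — condition on field drainage.
Adjusting over the population distribution of field drainage: 0.561·(0.032−0.217) + 0.439·(0.531−0.688) = -0.173.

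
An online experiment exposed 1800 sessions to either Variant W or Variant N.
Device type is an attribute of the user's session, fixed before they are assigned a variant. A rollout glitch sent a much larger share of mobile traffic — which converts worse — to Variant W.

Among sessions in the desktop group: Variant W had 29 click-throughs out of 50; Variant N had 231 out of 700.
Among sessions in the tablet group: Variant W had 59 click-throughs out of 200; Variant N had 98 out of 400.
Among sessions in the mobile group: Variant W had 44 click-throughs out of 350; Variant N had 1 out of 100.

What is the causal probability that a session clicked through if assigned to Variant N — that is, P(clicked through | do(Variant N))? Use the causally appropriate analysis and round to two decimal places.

The stratified and pooled comparisons disagree (Variant W wins within each device type; Variant N wins overall), so the answer turns on the causal role of device type.
The imbalance in device type arose from how sessions were allocated, not from anything the variant did; and device type independently affects the outcome. The pooled gap is confounded — condition on device type.
Standardising Variant N to the population device type mix: 0.417·231/700 + 0.333·98/400 + 0.250·1/100 = 0.222.

0.22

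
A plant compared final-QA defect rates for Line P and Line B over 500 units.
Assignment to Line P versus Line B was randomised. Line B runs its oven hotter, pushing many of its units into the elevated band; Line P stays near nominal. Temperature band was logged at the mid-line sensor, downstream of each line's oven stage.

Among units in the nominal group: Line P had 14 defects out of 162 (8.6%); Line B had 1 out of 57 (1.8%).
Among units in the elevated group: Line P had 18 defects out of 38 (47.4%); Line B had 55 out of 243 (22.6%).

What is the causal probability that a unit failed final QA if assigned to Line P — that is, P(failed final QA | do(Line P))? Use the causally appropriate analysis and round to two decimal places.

0.16

Line B is lower inside every in-process temperature band stratum but Line P is lower in aggregate. Whether to stratify depends on how in-process temperature band relates to the line.
Stratifying would compare lines among units the lines themselves sorted into in-process temperature band groups — a form of selection on an intermediate. The unconditioned pooled rates give the total causal effect.
So P(outcome | do(Line P)) is just the pooled rate for Line P: 32/200 = 0.160.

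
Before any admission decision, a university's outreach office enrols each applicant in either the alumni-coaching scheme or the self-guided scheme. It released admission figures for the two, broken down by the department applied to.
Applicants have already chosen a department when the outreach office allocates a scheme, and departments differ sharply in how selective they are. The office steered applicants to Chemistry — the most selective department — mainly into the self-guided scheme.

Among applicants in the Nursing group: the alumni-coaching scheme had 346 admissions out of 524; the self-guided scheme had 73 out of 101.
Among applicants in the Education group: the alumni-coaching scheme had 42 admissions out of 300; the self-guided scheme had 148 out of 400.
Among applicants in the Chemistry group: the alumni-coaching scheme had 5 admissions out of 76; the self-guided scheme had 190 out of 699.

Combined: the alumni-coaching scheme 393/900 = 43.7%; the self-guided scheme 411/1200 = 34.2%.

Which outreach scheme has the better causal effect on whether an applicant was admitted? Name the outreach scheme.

the self-guided scheme

Nothing the outreach scheme does changes department; the imbalance is an allocation artefact. With department also predicting the outcome, the pooled figure is confounded, and the within-stratum comparison is the causal one.
Within each level — Nursing: 66.0% vs 72.3%; Education: 14.0% vs 37.0%; Chemistry: 6.6% vs 27.2% — the self-guided scheme is higher every time.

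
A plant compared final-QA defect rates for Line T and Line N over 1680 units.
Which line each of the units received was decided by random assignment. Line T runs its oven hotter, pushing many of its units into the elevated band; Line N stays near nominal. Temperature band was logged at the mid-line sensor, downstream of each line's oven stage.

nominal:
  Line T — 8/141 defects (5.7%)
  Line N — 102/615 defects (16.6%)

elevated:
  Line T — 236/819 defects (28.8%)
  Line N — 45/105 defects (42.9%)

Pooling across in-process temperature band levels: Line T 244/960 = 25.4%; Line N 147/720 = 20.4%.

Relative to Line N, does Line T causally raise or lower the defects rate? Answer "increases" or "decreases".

Stratifying would compare lines among units the lines themselves sorted into in-process temperature band groups — a form of selection on an intermediate. The unconditioned pooled rates give the total causal effect.
Pooled: Line T 25.4% vs Line N 20.4%; Line N is lower overall.

increases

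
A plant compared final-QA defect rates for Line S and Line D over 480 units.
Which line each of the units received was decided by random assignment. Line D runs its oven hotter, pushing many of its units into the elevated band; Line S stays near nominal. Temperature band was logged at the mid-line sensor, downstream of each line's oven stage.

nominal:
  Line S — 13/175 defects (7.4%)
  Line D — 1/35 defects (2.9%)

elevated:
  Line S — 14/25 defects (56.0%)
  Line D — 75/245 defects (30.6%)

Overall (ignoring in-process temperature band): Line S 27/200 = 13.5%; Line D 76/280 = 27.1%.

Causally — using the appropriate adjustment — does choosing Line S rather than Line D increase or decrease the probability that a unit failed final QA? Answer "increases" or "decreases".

decreases

In-process temperature band is recorded after the line and is itself shifted by it — it sits on the causal path from line to outcome. Conditioning on a mediator would strip out part of the effect we want; the pooled comparison gives the total causal effect.
Pooled: Line S 13.5% vs Line D 27.1%; Line S is lower overall.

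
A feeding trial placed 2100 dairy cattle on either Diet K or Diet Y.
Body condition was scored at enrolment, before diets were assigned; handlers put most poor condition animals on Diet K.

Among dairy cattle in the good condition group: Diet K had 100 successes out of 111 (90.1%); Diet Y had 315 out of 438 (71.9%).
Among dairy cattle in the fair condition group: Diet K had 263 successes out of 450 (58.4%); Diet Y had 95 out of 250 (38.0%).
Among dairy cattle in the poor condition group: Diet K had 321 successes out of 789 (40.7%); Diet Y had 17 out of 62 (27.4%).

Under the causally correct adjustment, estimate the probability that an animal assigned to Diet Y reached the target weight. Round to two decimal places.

The starting body condition-specific comparison favours Diet K throughout, but the pooled figures favour Diet Y. The question is whether to condition on starting body condition.
Here starting body condition is a common cause — it drives both which diet a case falls under and the outcome. The crude comparison mixes populations; the stratum-specific rates are the causally relevant ones.
Standardising Diet Y to the population starting body condition mix: 0.261·315/438 + 0.333·95/250 + 0.405·17/62 = 0.426.

0.43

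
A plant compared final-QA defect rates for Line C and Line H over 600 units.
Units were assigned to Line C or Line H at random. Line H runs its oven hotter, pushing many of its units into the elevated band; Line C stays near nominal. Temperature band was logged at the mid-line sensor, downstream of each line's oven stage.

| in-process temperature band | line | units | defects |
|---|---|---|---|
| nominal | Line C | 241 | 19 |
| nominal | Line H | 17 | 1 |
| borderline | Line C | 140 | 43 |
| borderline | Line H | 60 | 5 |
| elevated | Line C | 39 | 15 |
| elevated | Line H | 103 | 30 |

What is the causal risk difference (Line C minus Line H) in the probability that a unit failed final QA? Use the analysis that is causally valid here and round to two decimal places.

-0.02

In-process temperature band is downstream of the line. One should not condition on a consequence of treatment, so the overall rates are the right comparison.
The causal difference is the pooled difference: 0.183 − 0.200 = -0.017.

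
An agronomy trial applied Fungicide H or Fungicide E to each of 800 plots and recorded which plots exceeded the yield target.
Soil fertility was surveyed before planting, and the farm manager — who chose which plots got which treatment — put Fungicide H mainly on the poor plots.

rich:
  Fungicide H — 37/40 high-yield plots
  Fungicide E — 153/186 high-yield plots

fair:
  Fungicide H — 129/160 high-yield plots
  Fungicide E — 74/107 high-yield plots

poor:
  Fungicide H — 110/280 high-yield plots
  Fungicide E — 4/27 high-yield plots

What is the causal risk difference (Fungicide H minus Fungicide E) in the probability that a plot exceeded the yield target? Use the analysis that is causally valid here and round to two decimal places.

+0.16

Within every soil fertility level Fungicide H has the higher rate, yet pooled Fungicide E does — Simpson's reversal.
Here soil fertility is a common cause — it drives both which fungicide a case falls under and the outcome. The crude comparison mixes populations; the stratum-specific rates are the causally relevant ones.
Adjusting over the population distribution of soil fertility: 0.282·(0.925−0.823) + 0.334·(0.806−0.692) + 0.384·(0.393−0.148) = +0.161.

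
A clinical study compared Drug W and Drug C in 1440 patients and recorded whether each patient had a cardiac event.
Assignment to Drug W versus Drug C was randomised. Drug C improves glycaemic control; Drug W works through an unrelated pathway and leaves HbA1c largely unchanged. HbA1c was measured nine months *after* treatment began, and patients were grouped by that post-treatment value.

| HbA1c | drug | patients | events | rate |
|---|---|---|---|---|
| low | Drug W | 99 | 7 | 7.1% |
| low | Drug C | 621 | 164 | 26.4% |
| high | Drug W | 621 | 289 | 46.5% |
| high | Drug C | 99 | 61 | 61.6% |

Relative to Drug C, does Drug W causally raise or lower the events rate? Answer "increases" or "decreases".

HbA1c lies on the pathway drug → HbA1c → outcome, so adjusting for it blocks the indirect effect. For the total causal effect of drug, use the unadjusted pooled rates.
Pooled: Drug W 41.1% vs Drug C 31.2%; Drug C is lower overall.

increases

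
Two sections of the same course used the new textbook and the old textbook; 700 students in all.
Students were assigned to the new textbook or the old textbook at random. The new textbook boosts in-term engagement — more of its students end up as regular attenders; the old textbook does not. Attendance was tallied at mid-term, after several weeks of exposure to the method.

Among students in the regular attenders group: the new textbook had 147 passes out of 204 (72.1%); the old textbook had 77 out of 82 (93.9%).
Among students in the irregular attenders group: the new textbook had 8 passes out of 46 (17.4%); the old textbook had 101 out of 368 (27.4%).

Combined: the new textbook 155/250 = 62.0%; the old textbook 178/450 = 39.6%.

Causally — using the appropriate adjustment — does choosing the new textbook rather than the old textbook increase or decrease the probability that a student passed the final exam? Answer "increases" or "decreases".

Stratifying would compare teaching methods among students the teaching methods themselves sorted into mid-term attendance groups — a form of selection on an intermediate. The unconditioned pooled rates give the total causal effect.
Pooled: the new textbook 62.0% vs the old textbook 39.6%; the new textbook is higher overall.

increases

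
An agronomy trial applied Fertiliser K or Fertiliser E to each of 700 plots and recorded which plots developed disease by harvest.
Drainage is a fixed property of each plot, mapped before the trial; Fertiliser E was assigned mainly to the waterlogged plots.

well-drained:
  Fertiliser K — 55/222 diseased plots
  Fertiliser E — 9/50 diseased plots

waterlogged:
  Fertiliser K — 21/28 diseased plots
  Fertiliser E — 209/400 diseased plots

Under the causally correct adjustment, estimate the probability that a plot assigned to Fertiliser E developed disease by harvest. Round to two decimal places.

Here field drainage is a common cause — it drives both which fertiliser a case falls under and the outcome. The crude comparison mixes populations; the stratum-specific rates are the causally relevant ones.
Standardising Fertiliser E to the population field drainage mix: 0.389·9/50 + 0.611·209/400 = 0.389.

0.39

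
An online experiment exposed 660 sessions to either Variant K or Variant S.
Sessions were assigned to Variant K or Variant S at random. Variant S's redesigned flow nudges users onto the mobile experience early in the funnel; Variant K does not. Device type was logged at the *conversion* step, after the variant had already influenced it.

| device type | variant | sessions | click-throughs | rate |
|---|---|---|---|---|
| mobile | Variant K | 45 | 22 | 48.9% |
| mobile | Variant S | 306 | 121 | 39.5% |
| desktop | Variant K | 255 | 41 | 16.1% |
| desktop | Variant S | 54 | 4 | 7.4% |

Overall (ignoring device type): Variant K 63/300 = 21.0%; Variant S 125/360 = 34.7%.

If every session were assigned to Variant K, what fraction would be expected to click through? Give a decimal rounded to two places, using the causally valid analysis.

0.21

Within every device type level Variant K has the higher rate, yet pooled Variant S does — Simpson's reversal.
Because the variant influences device type, device type is a post-treatment mediator, not a confounder. Stratifying on it would bias the estimate; the causal effect is the crude pooled difference.
So P(outcome | do(Variant K)) is just the pooled rate for Variant K: 63/300 = 0.210.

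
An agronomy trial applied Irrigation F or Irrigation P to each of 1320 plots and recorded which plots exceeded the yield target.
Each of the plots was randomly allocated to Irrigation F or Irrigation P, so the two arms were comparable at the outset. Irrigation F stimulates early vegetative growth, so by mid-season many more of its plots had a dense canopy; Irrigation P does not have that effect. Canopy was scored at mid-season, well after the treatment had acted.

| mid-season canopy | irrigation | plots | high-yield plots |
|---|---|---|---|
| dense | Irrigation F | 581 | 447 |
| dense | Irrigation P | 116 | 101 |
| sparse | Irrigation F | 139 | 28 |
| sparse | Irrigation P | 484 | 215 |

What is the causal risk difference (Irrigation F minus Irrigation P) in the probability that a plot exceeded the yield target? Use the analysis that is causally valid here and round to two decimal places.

+0.13

Mid-season canopy lies on the pathway irrigation → mid-season canopy → outcome, so adjusting for it blocks the indirect effect. For the total causal effect of irrigation, use the unadjusted pooled rates.
The causal difference is the pooled difference: 0.660 − 0.527 = +0.133.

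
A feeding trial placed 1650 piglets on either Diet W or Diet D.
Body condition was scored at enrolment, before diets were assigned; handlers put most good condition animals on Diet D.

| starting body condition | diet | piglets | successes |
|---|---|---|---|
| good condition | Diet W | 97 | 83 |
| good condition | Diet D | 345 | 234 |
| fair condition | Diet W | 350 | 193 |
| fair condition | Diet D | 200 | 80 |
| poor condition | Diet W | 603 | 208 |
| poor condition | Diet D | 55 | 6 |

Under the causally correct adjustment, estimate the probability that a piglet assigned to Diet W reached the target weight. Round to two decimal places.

0.55

Since starting body condition is a pre-existing factor (not a product of the diet) and it affects the outcome on its own, it is a confounder. The stratified rates, not the pooled rate, identify the causal effect.
Standardising Diet W to the population starting body condition mix: 0.268·83/97 + 0.333·193/350 + 0.399·208/603 = 0.551.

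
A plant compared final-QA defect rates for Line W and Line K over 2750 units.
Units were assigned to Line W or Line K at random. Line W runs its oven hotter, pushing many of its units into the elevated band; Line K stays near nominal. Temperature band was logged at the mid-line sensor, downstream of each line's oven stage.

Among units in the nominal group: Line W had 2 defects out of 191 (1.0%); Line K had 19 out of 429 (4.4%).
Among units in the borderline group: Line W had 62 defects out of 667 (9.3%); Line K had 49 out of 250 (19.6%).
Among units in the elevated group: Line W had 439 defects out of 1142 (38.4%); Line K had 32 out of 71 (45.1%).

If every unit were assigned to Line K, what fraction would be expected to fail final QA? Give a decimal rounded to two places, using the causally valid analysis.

Within every in-process temperature band level Line W has the lower rate, yet pooled Line K does — Simpson's reversal.
Stratifying would compare lines among units the lines themselves sorted into in-process temperature band groups — a form of selection on an intermediate. The unconditioned pooled rates give the total causal effect.
So P(outcome | do(Line K)) is just the pooled rate for Line K: 100/750 = 0.133.

0.13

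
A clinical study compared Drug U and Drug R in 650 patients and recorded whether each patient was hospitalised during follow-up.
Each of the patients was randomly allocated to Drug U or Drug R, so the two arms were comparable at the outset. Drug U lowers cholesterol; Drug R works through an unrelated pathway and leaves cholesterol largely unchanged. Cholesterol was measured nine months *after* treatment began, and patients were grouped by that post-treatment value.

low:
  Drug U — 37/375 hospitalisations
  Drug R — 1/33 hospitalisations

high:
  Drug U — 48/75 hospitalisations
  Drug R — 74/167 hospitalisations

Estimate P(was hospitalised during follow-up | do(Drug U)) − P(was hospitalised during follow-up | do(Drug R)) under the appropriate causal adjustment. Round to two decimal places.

The stratified and pooled comparisons disagree (Drug R wins within each cholesterol; Drug U wins overall), so the answer turns on the causal role of cholesterol.
Because the drug influences cholesterol, cholesterol is a post-treatment mediator, not a confounder. Stratifying on it would bias the estimate; the causal effect is the crude pooled difference.
The causal difference is the pooled difference: 0.189 − 0.375 = -0.186.

-0.19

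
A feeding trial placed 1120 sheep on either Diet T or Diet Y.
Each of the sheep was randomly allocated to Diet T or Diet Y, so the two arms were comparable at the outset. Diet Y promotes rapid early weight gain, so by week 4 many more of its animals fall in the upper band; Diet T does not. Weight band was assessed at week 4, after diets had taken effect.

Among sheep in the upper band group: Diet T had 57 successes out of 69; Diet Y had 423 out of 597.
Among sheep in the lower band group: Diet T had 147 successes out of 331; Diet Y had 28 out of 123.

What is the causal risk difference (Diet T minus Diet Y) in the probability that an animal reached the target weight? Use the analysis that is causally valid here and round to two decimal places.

Week-4 weight band is downstream of the diet. One should not condition on a consequence of treatment, so the overall rates are the right comparison.
The causal difference is the pooled difference: 0.510 − 0.626 = -0.116.

-0.12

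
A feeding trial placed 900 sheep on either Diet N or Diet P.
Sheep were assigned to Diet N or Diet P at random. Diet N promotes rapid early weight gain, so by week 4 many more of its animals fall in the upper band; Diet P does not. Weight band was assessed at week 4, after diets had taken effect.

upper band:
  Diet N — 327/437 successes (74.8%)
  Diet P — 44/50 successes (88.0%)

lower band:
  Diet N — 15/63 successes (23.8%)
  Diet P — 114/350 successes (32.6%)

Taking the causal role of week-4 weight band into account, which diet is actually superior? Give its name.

Diet N

Week-4 weight band lies on the pathway diet → week-4 weight band → outcome, so adjusting for it blocks the indirect effect. For the total causal effect of diet, use the unadjusted pooled rates.
Pooled: Diet N 68.4% vs Diet P 39.5%; Diet N is higher overall.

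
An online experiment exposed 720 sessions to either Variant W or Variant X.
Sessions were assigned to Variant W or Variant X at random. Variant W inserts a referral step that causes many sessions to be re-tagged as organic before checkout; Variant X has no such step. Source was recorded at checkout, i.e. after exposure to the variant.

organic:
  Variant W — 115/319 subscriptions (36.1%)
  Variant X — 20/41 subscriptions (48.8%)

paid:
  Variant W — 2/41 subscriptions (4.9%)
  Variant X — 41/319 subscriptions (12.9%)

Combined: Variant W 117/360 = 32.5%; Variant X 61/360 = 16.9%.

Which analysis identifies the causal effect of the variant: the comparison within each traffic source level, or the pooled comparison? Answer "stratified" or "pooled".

Traffic source is downstream of the variant. One should not condition on a consequence of treatment, so the overall rates are the right comparison.
Pooled: Variant W 32.5% vs Variant X 16.9%; Variant W is higher overall.

pooled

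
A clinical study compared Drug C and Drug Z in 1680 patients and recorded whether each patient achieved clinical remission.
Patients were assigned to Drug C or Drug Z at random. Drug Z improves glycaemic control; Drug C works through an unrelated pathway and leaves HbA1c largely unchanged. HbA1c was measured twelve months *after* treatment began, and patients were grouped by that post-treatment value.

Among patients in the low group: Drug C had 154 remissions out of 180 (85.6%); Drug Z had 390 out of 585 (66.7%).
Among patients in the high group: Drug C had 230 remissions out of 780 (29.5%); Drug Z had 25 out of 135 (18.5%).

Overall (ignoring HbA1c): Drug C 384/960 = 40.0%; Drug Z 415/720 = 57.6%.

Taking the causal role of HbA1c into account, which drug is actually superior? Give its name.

Drug C is higher inside every HbA1c stratum but Drug Z is higher in aggregate. Whether to stratify depends on how HbA1c relates to the drug.
Stratifying would compare drugs among patients the drugs themselves sorted into HbA1c groups — a form of selection on an intermediate. The unconditioned pooled rates give the total causal effect.
Pooled: Drug C 40.0% vs Drug Z 57.6%; Drug Z is higher overall.

Drug Z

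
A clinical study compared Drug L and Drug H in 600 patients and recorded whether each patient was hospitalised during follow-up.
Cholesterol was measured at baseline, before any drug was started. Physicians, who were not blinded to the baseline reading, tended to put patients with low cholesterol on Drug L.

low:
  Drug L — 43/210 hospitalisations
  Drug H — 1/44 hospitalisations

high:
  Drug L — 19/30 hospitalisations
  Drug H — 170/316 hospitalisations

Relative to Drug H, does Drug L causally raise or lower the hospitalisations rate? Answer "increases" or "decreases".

increases

Cholesterol differs across drugs for reasons unrelated to any effect of the drug itself, and it separately predicts the outcome — a classic confounder. We must compare within cholesterol levels.
Within each level — low: 20.5% vs 2.3%; high: 63.3% vs 53.8% — Drug H is lower every time.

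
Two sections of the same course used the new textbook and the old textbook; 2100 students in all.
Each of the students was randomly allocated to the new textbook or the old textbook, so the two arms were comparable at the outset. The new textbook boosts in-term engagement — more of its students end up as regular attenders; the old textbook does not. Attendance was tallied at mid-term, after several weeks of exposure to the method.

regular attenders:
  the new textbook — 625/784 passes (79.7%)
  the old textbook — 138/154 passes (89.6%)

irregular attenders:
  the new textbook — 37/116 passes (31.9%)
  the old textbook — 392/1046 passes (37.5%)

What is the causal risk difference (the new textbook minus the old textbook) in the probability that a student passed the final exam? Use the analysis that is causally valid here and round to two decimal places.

+0.29

Mid-term attendance is downstream of the teaching method. One should not condition on a consequence of treatment, so the overall rates are the right comparison.
The causal difference is the pooled difference: 0.736 − 0.442 = +0.294.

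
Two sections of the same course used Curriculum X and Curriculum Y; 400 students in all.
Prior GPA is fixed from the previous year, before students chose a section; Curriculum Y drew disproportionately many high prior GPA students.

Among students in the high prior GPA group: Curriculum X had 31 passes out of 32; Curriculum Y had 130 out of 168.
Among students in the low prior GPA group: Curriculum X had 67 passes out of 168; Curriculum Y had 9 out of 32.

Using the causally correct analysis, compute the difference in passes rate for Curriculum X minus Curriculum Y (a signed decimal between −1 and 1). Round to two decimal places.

Since prior GPA band is a pre-existing factor (not a product of the teaching method) and it affects the outcome on its own, it is a confounder. The stratified rates, not the pooled rate, identify the causal effect.
Adjusting over the population distribution of prior GPA band: 0.500·(0.969−0.774) + 0.500·(0.399−0.281) = +0.156.

+0.16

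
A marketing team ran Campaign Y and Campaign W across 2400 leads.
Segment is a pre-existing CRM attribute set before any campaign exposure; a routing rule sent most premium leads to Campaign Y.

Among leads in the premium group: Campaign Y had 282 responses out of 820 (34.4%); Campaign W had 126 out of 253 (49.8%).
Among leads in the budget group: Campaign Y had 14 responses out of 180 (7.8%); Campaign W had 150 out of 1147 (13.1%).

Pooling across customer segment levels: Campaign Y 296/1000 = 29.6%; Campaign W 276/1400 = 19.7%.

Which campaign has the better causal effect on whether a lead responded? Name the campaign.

The customer segment-specific comparison favours Campaign W throughout, but the pooled figures favour Campaign Y. The question is whether to condition on customer segment.
Customer segment is set before the campaign has any effect — it is not caused by the campaign — and it independently drives the outcome. That makes it a confounder, so the causal comparison is within customer segment levels.
Within each level — premium: 34.4% vs 49.8%; budget: 7.8% vs 13.1% — Campaign W is higher every time.

Campaign W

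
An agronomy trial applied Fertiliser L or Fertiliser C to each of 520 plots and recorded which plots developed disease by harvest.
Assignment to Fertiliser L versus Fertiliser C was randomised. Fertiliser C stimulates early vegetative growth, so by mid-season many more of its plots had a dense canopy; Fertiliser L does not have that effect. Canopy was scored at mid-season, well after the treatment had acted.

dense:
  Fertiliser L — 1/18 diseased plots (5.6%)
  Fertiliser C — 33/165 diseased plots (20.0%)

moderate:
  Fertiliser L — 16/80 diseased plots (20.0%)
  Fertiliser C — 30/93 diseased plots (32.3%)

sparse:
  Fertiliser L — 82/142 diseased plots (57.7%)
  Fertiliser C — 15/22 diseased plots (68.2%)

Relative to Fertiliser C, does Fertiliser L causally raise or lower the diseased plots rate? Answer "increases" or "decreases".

increases

Mid-season canopy is recorded after the fertiliser and is itself shifted by it — it sits on the causal path from fertiliser to outcome. Conditioning on a mediator would strip out part of the effect we want; the pooled comparison gives the total causal effect.
Pooled: Fertiliser L 41.2% vs Fertiliser C 27.9%; Fertiliser C is lower overall.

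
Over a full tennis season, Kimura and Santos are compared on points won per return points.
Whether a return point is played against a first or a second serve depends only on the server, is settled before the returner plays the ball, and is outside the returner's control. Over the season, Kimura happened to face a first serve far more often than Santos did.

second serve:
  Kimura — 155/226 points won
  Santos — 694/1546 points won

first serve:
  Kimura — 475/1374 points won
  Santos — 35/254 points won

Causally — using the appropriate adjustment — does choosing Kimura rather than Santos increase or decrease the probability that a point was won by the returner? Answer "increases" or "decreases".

increases

Since serve type is a pre-existing factor (not a product of the player) and it affects the outcome on its own, it is a confounder. The stratified rates, not the pooled rate, identify the causal effect.
Within each level — second serve: 68.6% vs 44.9%; first serve: 34.6% vs 13.8% — Kimura is higher every time.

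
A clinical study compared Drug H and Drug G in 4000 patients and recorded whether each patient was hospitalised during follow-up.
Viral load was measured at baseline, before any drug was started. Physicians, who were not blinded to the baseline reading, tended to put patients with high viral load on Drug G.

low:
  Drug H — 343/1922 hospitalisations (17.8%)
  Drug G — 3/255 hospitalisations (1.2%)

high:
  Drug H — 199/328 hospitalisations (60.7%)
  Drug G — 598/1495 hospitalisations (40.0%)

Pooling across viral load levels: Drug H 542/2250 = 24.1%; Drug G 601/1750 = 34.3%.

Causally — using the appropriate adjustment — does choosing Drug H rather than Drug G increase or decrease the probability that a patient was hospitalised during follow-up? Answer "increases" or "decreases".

Viral load is set before the drug has any effect — it is not caused by the drug — and it independently drives the outcome. That makes it a confounder, so the causal comparison is within viral load levels.
Within each level — low: 17.8% vs 1.2%; high: 60.7% vs 40.0% — Drug G is lower every time.

increases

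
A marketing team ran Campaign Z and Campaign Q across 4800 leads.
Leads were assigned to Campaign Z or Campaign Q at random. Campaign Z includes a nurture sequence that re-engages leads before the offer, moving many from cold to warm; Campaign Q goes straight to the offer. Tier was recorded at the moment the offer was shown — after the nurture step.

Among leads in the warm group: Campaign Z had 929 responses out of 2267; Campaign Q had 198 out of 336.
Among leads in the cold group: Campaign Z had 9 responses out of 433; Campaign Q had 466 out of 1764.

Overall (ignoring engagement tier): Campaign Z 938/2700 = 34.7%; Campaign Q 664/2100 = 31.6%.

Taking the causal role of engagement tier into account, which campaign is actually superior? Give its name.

Campaign Z

The stratified and pooled comparisons disagree (Campaign Q wins within each engagement tier; Campaign Z wins overall), so the answer turns on the causal role of engagement tier.
The distribution of engagement tier is itself part of what the campaign does — it is an intermediate outcome. Holding it fixed would remove that part of the effect; the total effect is the pooled difference.
Pooled: Campaign Z 34.7% vs Campaign Q 31.6%; Campaign Z is higher overall.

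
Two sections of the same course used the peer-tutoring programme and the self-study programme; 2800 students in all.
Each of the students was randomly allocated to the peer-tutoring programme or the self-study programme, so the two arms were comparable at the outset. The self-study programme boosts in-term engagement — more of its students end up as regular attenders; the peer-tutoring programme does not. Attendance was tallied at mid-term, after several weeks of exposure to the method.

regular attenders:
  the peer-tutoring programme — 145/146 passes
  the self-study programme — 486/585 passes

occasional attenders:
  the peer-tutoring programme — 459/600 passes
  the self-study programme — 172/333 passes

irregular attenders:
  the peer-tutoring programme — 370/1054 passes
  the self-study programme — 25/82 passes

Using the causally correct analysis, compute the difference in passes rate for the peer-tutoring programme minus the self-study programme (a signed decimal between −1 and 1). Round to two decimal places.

-0.14

Mid-term attendance is recorded after the teaching method and is itself shifted by it — it sits on the causal path from teaching method to outcome. Conditioning on a mediator would strip out part of the effect we want; the pooled comparison gives the total causal effect.
The causal difference is the pooled difference: 0.541 − 0.683 = -0.142.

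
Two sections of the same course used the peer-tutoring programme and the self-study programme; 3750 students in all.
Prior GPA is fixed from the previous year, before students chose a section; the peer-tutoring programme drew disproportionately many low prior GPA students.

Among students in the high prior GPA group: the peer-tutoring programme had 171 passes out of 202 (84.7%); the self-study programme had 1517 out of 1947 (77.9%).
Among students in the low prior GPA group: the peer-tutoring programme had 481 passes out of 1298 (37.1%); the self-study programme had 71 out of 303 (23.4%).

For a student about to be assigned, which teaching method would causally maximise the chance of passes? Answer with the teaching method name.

The prior GPA band-specific comparison favours the peer-tutoring programme throughout, but the pooled figures favour the self-study programme. The question is whether to condition on prior GPA band.
Prior GPA band differs across teaching methods for reasons unrelated to any effect of the teaching method itself, and it separately predicts the outcome — a classic confounder. We must compare within prior GPA band levels.
Within each level — high prior GPA: 84.7% vs 77.9%; low prior GPA: 37.1% vs 23.4% — the peer-tutoring programme is higher every time.

the peer-tutoring programme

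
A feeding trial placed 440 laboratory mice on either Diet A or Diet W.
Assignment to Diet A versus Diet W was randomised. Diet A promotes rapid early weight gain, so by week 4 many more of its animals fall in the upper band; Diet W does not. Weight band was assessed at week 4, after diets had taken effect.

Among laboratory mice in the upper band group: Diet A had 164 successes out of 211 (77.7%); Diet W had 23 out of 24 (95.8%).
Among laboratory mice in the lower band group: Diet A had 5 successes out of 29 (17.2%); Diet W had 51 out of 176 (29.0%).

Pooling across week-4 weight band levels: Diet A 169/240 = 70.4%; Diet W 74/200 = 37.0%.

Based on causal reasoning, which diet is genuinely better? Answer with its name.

Diet A

Diet W is higher inside every week-4 weight band stratum but Diet A is higher in aggregate. Whether to stratify depends on how week-4 weight band relates to the diet.
Stratifying would compare diets among laboratory mice the diets themselves sorted into week-4 weight band groups — a form of selection on an intermediate. The unconditioned pooled rates give the total causal effect.
Pooled: Diet A 70.4% vs Diet W 37.0%; Diet A is higher overall.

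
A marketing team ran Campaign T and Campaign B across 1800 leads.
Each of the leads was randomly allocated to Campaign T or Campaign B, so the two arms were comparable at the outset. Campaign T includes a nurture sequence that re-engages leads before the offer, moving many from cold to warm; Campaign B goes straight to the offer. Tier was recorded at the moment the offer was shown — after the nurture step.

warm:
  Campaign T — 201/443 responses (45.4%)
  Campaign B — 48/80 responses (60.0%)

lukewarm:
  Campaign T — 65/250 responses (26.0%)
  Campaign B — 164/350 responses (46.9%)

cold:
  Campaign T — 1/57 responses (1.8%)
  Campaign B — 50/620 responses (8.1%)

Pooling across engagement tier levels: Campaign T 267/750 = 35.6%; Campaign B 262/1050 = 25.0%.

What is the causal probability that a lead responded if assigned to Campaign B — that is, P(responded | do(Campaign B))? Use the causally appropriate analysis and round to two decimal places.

0.25

Stratifying would compare campaigns among leads the campaigns themselves sorted into engagement tier groups — a form of selection on an intermediate. The unconditioned pooled rates give the total causal effect.
So P(outcome | do(Campaign B)) is just the pooled rate for Campaign B: 262/1050 = 0.250.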